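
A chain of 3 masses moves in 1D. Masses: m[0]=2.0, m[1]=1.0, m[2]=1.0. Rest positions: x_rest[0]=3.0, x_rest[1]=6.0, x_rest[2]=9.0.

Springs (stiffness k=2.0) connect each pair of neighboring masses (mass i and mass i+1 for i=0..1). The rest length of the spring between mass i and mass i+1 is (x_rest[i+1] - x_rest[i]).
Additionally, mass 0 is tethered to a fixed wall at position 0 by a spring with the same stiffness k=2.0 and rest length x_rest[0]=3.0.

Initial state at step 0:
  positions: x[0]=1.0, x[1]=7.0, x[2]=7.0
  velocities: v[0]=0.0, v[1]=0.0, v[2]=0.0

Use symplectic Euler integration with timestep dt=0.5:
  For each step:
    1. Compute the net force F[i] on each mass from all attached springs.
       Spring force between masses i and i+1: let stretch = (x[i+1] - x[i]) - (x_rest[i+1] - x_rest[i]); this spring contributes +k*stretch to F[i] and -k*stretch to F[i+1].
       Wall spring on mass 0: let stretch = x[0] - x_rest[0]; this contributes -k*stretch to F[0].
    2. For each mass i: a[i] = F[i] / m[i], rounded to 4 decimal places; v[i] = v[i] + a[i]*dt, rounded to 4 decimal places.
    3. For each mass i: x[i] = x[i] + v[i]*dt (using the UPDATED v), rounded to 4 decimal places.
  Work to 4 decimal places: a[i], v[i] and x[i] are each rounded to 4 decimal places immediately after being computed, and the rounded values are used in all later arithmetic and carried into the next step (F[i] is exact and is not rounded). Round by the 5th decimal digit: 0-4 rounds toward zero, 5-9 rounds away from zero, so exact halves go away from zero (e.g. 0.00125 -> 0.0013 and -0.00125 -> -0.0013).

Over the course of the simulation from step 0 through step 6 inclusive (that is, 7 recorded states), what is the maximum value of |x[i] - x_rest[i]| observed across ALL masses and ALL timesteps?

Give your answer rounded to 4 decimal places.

Answer: 3.6250

Derivation:
Step 0: x=[1.0000 7.0000 7.0000] v=[0.0000 0.0000 0.0000]
Step 1: x=[2.2500 4.0000 8.5000] v=[2.5000 -6.0000 3.0000]
Step 2: x=[3.3750 2.3750 9.2500] v=[2.2500 -3.2500 1.5000]
Step 3: x=[3.4063 4.6875 8.0625] v=[0.0625 4.6250 -2.3750]
Step 4: x=[2.9063 8.0469 6.6875] v=[-1.0001 6.7188 -2.7500]
Step 5: x=[2.9649 8.1563 7.4922] v=[0.1171 0.2188 1.6094]
Step 6: x=[3.5801 5.3380 10.1290] v=[1.2304 -5.6367 5.2735]
Max displacement = 3.6250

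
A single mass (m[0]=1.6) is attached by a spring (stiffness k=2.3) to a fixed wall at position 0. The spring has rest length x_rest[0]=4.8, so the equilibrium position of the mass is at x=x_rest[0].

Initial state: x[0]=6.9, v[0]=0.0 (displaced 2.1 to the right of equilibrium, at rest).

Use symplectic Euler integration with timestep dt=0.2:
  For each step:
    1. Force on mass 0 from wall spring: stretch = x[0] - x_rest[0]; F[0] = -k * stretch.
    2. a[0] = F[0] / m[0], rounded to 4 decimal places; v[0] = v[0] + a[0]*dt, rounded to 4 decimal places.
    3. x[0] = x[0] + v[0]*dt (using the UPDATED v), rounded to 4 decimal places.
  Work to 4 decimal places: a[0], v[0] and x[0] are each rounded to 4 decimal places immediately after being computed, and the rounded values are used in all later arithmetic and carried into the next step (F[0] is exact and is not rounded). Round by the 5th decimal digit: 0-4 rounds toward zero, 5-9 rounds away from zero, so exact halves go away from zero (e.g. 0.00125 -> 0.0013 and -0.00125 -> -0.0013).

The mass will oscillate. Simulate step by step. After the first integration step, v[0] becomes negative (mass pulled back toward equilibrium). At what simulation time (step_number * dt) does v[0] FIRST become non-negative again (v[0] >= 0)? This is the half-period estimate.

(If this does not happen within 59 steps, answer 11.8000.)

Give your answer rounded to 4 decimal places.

Step 0: x=[6.9000] v=[0.0000]
Step 1: x=[6.7792] v=[-0.6038]
Step 2: x=[6.5446] v=[-1.1728]
Step 3: x=[6.2097] v=[-1.6744]
Step 4: x=[5.7938] v=[-2.0797]
Step 5: x=[5.3207] v=[-2.3654]
Step 6: x=[4.8177] v=[-2.5151]
Step 7: x=[4.3137] v=[-2.5202]
Step 8: x=[3.8376] v=[-2.3804]
Step 9: x=[3.4169] v=[-2.1037]
Step 10: x=[3.0757] v=[-1.7061]
Step 11: x=[2.8336] v=[-1.2104]
Step 12: x=[2.7046] v=[-0.6451]
Step 13: x=[2.6961] v=[-0.0427]
Step 14: x=[2.8085] v=[0.5622]
First v>=0 after going negative at step 14, time=2.8000

Answer: 2.8000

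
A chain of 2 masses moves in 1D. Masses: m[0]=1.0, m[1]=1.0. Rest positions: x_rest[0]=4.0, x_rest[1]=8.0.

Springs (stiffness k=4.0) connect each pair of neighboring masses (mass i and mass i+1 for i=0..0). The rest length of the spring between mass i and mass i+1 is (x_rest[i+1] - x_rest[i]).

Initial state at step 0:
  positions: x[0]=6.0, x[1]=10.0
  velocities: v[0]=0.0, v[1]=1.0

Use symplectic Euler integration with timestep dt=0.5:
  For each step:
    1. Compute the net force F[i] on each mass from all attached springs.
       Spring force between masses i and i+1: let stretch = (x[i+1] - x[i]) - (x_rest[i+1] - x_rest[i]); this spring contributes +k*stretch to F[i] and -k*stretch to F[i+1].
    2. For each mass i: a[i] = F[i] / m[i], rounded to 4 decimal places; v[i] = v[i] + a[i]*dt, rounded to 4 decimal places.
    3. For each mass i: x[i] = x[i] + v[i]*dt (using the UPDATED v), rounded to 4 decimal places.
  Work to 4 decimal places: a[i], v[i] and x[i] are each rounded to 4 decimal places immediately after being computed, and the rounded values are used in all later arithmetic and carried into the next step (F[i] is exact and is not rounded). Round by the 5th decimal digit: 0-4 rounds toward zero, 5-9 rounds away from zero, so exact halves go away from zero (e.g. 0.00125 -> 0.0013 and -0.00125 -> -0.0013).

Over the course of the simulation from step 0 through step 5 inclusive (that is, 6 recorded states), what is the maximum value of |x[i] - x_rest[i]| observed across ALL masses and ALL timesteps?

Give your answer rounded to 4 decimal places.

Step 0: x=[6.0000 10.0000] v=[0.0000 1.0000]
Step 1: x=[6.0000 10.5000] v=[0.0000 1.0000]
Step 2: x=[6.5000 10.5000] v=[1.0000 0.0000]
Step 3: x=[7.0000 10.5000] v=[1.0000 0.0000]
Step 4: x=[7.0000 11.0000] v=[0.0000 1.0000]
Step 5: x=[7.0000 11.5000] v=[0.0000 1.0000]
Max displacement = 3.5000

Answer: 3.5000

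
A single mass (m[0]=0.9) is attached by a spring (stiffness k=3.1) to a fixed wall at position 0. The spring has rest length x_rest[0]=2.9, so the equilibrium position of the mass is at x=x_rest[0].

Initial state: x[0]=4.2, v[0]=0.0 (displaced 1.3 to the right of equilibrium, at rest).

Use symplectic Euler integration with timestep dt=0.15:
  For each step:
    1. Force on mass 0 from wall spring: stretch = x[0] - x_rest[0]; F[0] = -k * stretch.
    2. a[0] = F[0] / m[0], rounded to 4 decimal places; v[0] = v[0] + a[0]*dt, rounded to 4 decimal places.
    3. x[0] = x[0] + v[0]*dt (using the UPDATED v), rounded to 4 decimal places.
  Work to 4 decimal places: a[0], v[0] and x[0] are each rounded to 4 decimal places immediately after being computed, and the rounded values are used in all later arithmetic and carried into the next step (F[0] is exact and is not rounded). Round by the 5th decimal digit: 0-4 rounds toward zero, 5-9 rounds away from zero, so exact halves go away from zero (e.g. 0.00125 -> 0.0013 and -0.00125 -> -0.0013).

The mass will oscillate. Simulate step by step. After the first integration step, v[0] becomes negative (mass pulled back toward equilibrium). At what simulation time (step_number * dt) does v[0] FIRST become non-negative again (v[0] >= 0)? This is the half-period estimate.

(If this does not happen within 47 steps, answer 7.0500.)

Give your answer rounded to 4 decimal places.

Answer: 1.8000

Derivation:
Step 0: x=[4.2000] v=[0.0000]
Step 1: x=[4.0992] v=[-0.6717]
Step 2: x=[3.9055] v=[-1.2913]
Step 3: x=[3.6339] v=[-1.8108]
Step 4: x=[3.3054] v=[-2.1900]
Step 5: x=[2.9455] v=[-2.3995]
Step 6: x=[2.5821] v=[-2.4230]
Step 7: x=[2.2433] v=[-2.2588]
Step 8: x=[1.9554] v=[-1.9195]
Step 9: x=[1.7407] v=[-1.4315]
Step 10: x=[1.6158] v=[-0.8325]
Step 11: x=[1.5905] v=[-0.1690]
Step 12: x=[1.6666] v=[0.5076]
First v>=0 after going negative at step 12, time=1.8000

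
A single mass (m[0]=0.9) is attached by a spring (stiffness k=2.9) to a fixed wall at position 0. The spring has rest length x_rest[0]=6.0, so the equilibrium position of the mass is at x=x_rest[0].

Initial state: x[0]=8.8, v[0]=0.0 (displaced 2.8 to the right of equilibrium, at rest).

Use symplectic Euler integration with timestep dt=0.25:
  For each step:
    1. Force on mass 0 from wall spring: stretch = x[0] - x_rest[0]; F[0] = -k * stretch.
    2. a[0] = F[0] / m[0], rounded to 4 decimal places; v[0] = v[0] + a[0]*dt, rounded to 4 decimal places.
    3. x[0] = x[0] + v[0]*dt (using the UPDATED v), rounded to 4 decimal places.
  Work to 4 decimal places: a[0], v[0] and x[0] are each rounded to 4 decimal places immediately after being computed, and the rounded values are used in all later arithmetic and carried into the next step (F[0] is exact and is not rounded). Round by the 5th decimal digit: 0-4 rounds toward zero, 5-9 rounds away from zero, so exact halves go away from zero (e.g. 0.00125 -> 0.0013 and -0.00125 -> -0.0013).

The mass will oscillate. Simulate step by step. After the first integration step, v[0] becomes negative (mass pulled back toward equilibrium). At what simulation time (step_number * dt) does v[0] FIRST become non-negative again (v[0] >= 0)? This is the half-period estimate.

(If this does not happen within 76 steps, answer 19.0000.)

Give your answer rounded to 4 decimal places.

Answer: 1.7500

Derivation:
Step 0: x=[8.8000] v=[0.0000]
Step 1: x=[8.2361] v=[-2.2556]
Step 2: x=[7.2219] v=[-4.0569]
Step 3: x=[5.9616] v=[-5.0412]
Step 4: x=[4.7090] v=[-5.0103]
Step 5: x=[3.7164] v=[-3.9703]
Step 6: x=[3.1837] v=[-2.1307]
Step 7: x=[3.2182] v=[0.1380]
First v>=0 after going negative at step 7, time=1.7500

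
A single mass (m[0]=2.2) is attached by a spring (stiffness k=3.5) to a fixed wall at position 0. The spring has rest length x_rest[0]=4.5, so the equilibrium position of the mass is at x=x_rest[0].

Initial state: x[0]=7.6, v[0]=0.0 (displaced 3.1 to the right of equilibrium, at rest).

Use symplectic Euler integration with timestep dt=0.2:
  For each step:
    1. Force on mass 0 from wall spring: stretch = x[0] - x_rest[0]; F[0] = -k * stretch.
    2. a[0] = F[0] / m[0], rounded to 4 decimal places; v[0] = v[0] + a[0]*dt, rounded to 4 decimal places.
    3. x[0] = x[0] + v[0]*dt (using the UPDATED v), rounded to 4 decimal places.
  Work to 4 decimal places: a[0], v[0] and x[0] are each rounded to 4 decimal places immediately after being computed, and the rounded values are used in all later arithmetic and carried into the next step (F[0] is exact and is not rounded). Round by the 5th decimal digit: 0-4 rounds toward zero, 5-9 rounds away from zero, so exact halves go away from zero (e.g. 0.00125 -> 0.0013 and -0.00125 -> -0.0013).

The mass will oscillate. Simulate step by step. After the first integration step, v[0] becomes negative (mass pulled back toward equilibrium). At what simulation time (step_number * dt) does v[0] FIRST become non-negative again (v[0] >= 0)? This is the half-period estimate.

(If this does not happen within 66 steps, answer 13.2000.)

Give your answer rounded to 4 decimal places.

Step 0: x=[7.6000] v=[0.0000]
Step 1: x=[7.4027] v=[-0.9864]
Step 2: x=[7.0207] v=[-1.9100]
Step 3: x=[6.4783] v=[-2.7120]
Step 4: x=[5.8100] v=[-3.3415]
Step 5: x=[5.0583] v=[-3.7583]
Step 6: x=[4.2711] v=[-3.9359]
Step 7: x=[3.4985] v=[-3.8631]
Step 8: x=[2.7896] v=[-3.5444]
Step 9: x=[2.1896] v=[-3.0002]
Step 10: x=[1.7366] v=[-2.2651]
Step 11: x=[1.4594] v=[-1.3858]
Step 12: x=[1.3757] v=[-0.4183]
Step 13: x=[1.4909] v=[0.5758]
First v>=0 after going negative at step 13, time=2.6000

Answer: 2.6000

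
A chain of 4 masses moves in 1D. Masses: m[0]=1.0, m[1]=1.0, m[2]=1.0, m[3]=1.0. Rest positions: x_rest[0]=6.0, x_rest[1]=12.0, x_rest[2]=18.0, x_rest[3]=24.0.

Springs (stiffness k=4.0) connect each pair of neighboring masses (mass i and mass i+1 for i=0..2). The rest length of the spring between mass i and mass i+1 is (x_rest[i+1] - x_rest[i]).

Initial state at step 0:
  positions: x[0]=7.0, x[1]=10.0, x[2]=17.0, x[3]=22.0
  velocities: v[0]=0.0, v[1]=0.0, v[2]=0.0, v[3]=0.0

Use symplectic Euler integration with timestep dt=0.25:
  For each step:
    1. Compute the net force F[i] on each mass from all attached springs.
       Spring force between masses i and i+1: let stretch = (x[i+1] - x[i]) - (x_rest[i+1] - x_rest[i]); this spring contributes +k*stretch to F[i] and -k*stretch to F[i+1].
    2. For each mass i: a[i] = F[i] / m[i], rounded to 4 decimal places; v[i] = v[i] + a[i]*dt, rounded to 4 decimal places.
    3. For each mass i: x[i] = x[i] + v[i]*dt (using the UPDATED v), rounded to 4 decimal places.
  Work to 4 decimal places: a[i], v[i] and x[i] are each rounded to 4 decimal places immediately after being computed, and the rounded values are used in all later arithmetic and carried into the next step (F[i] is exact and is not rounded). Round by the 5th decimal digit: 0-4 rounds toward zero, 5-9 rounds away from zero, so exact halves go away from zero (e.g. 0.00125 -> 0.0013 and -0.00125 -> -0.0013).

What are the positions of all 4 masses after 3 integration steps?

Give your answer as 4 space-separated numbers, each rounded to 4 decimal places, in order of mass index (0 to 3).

Answer: 4.3750 12.5938 16.2813 22.7500

Derivation:
Step 0: x=[7.0000 10.0000 17.0000 22.0000] v=[0.0000 0.0000 0.0000 0.0000]
Step 1: x=[6.2500 11.0000 16.5000 22.2500] v=[-3.0000 4.0000 -2.0000 1.0000]
Step 2: x=[5.1875 12.1875 16.0625 22.5625] v=[-4.2500 4.7500 -1.7500 1.2500]
Step 3: x=[4.3750 12.5938 16.2813 22.7500] v=[-3.2500 1.6250 0.8750 0.7500]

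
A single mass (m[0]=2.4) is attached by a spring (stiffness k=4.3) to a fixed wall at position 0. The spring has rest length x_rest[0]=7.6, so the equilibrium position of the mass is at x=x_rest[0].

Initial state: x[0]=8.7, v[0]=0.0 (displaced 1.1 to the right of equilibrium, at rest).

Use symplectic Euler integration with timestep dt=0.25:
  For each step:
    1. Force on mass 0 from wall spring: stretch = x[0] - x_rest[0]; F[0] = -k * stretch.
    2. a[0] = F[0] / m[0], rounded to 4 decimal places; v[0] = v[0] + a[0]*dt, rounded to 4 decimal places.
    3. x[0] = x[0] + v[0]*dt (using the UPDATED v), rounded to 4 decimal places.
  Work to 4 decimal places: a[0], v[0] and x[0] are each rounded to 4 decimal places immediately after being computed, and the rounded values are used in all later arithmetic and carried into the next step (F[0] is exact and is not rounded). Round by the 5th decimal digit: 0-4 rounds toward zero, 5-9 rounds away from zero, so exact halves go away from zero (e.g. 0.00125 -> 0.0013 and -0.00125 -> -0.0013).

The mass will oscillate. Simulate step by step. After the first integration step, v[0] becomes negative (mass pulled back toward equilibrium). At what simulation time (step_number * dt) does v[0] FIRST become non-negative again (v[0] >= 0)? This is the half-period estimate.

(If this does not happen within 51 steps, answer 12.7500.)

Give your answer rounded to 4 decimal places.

Answer: 2.5000

Derivation:
Step 0: x=[8.7000] v=[0.0000]
Step 1: x=[8.5768] v=[-0.4927]
Step 2: x=[8.3443] v=[-0.9302]
Step 3: x=[8.0284] v=[-1.2636]
Step 4: x=[7.6645] v=[-1.4555]
Step 5: x=[7.2934] v=[-1.4844]
Step 6: x=[6.9566] v=[-1.3471]
Step 7: x=[6.6919] v=[-1.0589]
Step 8: x=[6.5289] v=[-0.6522]
Step 9: x=[6.4858] v=[-0.1724]
Step 10: x=[6.5675] v=[0.3267]
First v>=0 after going negative at step 10, time=2.5000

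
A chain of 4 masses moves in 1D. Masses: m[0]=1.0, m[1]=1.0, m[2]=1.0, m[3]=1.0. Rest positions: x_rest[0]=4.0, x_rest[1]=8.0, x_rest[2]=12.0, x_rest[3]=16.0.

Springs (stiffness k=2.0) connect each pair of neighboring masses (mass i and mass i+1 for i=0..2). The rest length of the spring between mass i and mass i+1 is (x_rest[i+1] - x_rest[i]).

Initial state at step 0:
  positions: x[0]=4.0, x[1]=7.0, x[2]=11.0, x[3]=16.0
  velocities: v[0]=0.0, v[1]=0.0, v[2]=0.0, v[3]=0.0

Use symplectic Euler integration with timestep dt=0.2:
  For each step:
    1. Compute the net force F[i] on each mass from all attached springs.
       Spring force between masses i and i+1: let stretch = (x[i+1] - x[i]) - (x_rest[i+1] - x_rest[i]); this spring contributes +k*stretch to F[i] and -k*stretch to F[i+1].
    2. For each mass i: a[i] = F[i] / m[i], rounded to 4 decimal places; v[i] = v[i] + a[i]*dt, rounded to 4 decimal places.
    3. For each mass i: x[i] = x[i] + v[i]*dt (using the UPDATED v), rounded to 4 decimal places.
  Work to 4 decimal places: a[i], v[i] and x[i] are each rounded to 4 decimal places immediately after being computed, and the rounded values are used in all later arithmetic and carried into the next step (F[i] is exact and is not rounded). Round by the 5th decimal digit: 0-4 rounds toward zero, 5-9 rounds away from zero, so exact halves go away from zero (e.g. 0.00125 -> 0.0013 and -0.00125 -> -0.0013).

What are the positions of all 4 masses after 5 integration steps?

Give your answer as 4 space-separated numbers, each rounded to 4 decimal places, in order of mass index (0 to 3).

Step 0: x=[4.0000 7.0000 11.0000 16.0000] v=[0.0000 0.0000 0.0000 0.0000]
Step 1: x=[3.9200 7.0800 11.0800 15.9200] v=[-0.4000 0.4000 0.4000 -0.4000]
Step 2: x=[3.7728 7.2272 11.2272 15.7728] v=[-0.7360 0.7360 0.7360 -0.7360]
Step 3: x=[3.5820 7.4180 11.4180 15.5820] v=[-0.9542 0.9542 0.9542 -0.9542]
Step 4: x=[3.3780 7.6220 11.6220 15.3780] v=[-1.0198 1.0198 1.0198 -1.0198]
Step 5: x=[3.1936 7.8064 11.8064 15.1936] v=[-0.9222 0.9222 0.9222 -0.9222]

Answer: 3.1936 7.8064 11.8064 15.1936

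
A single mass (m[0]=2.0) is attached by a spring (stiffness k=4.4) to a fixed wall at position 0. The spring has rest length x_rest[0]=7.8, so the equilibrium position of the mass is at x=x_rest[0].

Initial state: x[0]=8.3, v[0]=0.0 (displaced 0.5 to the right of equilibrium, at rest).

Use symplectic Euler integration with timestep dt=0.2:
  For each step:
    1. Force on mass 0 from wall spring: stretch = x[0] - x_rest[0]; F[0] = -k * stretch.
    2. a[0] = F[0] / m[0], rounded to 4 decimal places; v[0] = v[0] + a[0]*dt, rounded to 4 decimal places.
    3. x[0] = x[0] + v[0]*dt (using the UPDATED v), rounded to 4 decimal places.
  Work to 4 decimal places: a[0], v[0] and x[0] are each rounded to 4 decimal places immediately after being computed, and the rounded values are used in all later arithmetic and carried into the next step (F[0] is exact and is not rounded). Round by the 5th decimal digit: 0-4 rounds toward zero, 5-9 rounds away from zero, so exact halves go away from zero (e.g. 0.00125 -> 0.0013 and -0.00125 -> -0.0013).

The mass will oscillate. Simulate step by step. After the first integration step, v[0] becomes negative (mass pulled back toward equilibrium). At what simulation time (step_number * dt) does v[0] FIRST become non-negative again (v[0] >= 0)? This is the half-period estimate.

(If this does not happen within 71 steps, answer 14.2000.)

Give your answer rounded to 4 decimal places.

Answer: 2.2000

Derivation:
Step 0: x=[8.3000] v=[0.0000]
Step 1: x=[8.2560] v=[-0.2200]
Step 2: x=[8.1719] v=[-0.4206]
Step 3: x=[8.0551] v=[-0.5842]
Step 4: x=[7.9158] v=[-0.6964]
Step 5: x=[7.7663] v=[-0.7474]
Step 6: x=[7.6198] v=[-0.7326]
Step 7: x=[7.4891] v=[-0.6533]
Step 8: x=[7.3858] v=[-0.5165]
Step 9: x=[7.3189] v=[-0.3343]
Step 10: x=[7.2944] v=[-0.1226]
Step 11: x=[7.3144] v=[0.0999]
First v>=0 after going negative at step 11, time=2.2000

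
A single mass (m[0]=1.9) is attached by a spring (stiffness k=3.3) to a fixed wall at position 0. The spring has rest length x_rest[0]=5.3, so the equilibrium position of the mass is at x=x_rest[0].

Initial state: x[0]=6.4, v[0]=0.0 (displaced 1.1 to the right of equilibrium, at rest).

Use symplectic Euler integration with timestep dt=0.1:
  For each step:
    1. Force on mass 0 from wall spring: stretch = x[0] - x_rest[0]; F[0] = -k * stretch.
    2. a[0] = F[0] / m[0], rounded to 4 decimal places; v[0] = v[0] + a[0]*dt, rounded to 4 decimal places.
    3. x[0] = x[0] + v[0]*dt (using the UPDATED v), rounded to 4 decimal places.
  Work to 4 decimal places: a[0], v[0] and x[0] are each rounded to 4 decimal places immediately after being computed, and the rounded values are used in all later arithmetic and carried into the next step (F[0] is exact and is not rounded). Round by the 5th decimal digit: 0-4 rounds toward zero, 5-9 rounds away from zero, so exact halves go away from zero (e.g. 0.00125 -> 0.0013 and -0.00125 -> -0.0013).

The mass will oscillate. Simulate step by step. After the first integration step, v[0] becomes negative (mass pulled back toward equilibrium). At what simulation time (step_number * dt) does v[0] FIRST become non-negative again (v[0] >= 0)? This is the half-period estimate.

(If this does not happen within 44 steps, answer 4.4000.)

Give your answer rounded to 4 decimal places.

Answer: 2.4000

Derivation:
Step 0: x=[6.4000] v=[0.0000]
Step 1: x=[6.3809] v=[-0.1911]
Step 2: x=[6.3430] v=[-0.3788]
Step 3: x=[6.2870] v=[-0.5600]
Step 4: x=[6.2139] v=[-0.7314]
Step 5: x=[6.1249] v=[-0.8901]
Step 6: x=[6.0216] v=[-1.0334]
Step 7: x=[5.9057] v=[-1.1587]
Step 8: x=[5.7793] v=[-1.2639]
Step 9: x=[5.6446] v=[-1.3472]
Step 10: x=[5.5039] v=[-1.4071]
Step 11: x=[5.3597] v=[-1.4425]
Step 12: x=[5.2144] v=[-1.4529]
Step 13: x=[5.0706] v=[-1.4380]
Step 14: x=[4.9308] v=[-1.3982]
Step 15: x=[4.7974] v=[-1.3341]
Step 16: x=[4.6727] v=[-1.2468]
Step 17: x=[4.5589] v=[-1.1379]
Step 18: x=[4.4580] v=[-1.0092]
Step 19: x=[4.3717] v=[-0.8630]
Step 20: x=[4.3015] v=[-0.7018]
Step 21: x=[4.2487] v=[-0.5284]
Step 22: x=[4.2141] v=[-0.3458]
Step 23: x=[4.1984] v=[-0.1572]
Step 24: x=[4.2018] v=[0.0341]
First v>=0 after going negative at step 24, time=2.4000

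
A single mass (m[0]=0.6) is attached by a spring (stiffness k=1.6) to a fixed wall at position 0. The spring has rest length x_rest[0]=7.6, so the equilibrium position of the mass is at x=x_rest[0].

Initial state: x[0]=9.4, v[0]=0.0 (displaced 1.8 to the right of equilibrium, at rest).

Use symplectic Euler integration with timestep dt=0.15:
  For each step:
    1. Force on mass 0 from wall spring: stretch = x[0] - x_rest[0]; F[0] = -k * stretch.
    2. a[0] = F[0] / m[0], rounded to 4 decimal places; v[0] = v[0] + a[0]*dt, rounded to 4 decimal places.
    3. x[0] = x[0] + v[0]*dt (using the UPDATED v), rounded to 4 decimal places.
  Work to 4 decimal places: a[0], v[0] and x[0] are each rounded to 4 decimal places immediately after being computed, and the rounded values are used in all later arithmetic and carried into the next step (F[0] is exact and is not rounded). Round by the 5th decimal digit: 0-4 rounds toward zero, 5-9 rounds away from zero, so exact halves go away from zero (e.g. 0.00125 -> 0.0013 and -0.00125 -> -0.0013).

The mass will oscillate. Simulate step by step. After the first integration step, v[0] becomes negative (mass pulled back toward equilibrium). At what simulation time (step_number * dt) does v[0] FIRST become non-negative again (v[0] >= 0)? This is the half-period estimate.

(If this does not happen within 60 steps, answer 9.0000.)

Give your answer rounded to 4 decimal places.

Answer: 1.9500

Derivation:
Step 0: x=[9.4000] v=[0.0000]
Step 1: x=[9.2920] v=[-0.7200]
Step 2: x=[9.0825] v=[-1.3968]
Step 3: x=[8.7840] v=[-1.9898]
Step 4: x=[8.4145] v=[-2.4634]
Step 5: x=[7.9961] v=[-2.7892]
Step 6: x=[7.5540] v=[-2.9476]
Step 7: x=[7.1146] v=[-2.9292]
Step 8: x=[6.7044] v=[-2.7350]
Step 9: x=[6.3479] v=[-2.3768]
Step 10: x=[6.0665] v=[-1.8760]
Step 11: x=[5.8771] v=[-1.2626]
Step 12: x=[5.7911] v=[-0.5734]
Step 13: x=[5.8136] v=[0.1502]
First v>=0 after going negative at step 13, time=1.9500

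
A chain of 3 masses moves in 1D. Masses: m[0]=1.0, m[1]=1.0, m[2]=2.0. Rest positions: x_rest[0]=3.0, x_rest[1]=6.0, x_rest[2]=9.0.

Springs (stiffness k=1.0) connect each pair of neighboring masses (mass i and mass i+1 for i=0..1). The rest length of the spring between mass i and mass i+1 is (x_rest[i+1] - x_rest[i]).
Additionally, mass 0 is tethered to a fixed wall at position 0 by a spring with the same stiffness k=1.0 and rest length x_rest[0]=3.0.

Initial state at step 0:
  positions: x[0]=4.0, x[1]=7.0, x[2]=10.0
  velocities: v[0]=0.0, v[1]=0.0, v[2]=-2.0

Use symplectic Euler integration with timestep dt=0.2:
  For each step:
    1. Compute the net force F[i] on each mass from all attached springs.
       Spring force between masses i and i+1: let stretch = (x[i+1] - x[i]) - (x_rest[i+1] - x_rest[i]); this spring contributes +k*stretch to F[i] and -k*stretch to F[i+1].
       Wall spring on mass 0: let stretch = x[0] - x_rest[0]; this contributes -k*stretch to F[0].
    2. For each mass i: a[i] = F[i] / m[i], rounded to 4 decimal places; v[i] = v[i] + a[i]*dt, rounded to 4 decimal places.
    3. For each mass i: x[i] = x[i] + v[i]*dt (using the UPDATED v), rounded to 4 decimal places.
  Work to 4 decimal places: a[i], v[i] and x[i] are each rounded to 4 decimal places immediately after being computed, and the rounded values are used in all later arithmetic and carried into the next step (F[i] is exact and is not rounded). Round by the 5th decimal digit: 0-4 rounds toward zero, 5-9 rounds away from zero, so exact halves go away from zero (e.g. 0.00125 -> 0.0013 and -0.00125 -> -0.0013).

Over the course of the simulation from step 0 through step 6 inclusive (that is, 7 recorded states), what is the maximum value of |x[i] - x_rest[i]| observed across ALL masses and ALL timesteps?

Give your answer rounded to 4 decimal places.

Answer: 1.1480

Derivation:
Step 0: x=[4.0000 7.0000 10.0000] v=[0.0000 0.0000 -2.0000]
Step 1: x=[3.9600 7.0000 9.6000] v=[-0.2000 0.0000 -2.0000]
Step 2: x=[3.8832 6.9824 9.2080] v=[-0.3840 -0.0880 -1.9600]
Step 3: x=[3.7750 6.9299 8.8315] v=[-0.5408 -0.2627 -1.8826]
Step 4: x=[3.6420 6.8272 8.4769] v=[-0.6648 -0.5134 -1.7728]
Step 5: x=[3.4908 6.6631 8.1493] v=[-0.7562 -0.8205 -1.6378]
Step 6: x=[3.3268 6.4316 7.8520] v=[-0.8199 -1.1577 -1.4864]
Max displacement = 1.1480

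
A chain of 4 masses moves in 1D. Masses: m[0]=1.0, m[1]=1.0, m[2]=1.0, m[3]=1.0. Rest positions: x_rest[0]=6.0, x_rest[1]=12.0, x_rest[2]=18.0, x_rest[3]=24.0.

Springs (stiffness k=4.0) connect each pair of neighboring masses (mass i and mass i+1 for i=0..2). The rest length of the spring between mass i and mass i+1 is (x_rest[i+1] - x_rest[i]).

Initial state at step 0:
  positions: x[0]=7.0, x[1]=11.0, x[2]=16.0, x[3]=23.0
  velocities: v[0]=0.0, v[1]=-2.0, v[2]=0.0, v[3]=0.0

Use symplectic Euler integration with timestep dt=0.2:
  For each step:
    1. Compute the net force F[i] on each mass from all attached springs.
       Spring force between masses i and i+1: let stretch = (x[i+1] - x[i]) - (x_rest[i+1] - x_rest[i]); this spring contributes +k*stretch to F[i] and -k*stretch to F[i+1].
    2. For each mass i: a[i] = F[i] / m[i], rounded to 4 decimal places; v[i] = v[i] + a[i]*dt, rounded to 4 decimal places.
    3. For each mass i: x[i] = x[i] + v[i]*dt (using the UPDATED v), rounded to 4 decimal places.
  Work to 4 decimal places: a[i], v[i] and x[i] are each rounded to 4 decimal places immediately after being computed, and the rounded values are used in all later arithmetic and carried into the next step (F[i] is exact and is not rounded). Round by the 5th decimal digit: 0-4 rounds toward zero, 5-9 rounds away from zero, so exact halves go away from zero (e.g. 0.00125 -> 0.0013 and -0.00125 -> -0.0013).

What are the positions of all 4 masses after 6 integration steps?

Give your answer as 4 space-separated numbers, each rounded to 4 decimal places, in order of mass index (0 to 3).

Step 0: x=[7.0000 11.0000 16.0000 23.0000] v=[0.0000 -2.0000 0.0000 0.0000]
Step 1: x=[6.6800 10.7600 16.3200 22.8400] v=[-1.6000 -1.2000 1.6000 -0.8000]
Step 2: x=[6.0528 10.7568 16.7936 22.5968] v=[-3.1360 -0.0160 2.3680 -1.2160]
Step 3: x=[5.2182 10.9668 17.2298 22.3851] v=[-4.1728 1.0502 2.1811 -1.0586]
Step 4: x=[4.3434 11.2591 17.4888 22.3085] v=[-4.3739 1.4617 1.2949 -0.3828]
Step 5: x=[3.6151 11.4417 17.5222 22.4208] v=[-3.6413 0.9129 0.1669 0.5614]
Step 6: x=[3.1791 11.3449 17.3665 22.7093] v=[-2.1800 -0.4840 -0.7786 1.4425]

Answer: 3.1791 11.3449 17.3665 22.7093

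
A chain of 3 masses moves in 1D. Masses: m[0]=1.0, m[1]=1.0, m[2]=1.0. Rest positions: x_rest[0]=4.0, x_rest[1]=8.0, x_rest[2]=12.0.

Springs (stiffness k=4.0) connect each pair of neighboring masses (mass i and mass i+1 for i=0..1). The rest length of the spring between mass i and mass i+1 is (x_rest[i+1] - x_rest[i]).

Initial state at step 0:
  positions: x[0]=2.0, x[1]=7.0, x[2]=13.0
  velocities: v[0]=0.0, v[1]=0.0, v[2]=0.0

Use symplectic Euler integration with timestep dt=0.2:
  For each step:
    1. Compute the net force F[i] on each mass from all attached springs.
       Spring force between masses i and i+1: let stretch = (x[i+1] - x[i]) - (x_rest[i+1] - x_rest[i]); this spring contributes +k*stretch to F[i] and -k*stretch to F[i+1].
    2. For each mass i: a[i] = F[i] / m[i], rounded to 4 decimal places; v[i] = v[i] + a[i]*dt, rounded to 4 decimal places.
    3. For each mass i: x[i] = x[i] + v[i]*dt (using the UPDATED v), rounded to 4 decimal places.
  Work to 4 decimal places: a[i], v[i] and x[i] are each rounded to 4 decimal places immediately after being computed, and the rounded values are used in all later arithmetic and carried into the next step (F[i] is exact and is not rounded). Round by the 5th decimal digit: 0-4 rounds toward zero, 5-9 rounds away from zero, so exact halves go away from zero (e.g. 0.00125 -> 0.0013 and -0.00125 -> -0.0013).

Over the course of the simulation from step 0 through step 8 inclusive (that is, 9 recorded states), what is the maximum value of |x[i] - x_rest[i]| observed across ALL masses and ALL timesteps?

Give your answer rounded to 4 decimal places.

Answer: 2.0869

Derivation:
Step 0: x=[2.0000 7.0000 13.0000] v=[0.0000 0.0000 0.0000]
Step 1: x=[2.1600 7.1600 12.6800] v=[0.8000 0.8000 -1.6000]
Step 2: x=[2.4800 7.4032 12.1168] v=[1.6000 1.2160 -2.8160]
Step 3: x=[2.9477 7.6129 11.4394] v=[2.3386 1.0483 -3.3869]
Step 4: x=[3.5219 7.6884 10.7898] v=[2.8708 0.3773 -3.2481]
Step 5: x=[4.1227 7.5934 10.2840] v=[3.0040 -0.4748 -2.5292]
Step 6: x=[4.6388 7.3736 9.9877] v=[2.5806 -1.0989 -1.4817]
Step 7: x=[4.9525 7.1345 9.9131] v=[1.5684 -1.1955 -0.3730]
Step 8: x=[4.9753 6.9909 10.0339] v=[0.1140 -0.7182 0.6041]
Max displacement = 2.0869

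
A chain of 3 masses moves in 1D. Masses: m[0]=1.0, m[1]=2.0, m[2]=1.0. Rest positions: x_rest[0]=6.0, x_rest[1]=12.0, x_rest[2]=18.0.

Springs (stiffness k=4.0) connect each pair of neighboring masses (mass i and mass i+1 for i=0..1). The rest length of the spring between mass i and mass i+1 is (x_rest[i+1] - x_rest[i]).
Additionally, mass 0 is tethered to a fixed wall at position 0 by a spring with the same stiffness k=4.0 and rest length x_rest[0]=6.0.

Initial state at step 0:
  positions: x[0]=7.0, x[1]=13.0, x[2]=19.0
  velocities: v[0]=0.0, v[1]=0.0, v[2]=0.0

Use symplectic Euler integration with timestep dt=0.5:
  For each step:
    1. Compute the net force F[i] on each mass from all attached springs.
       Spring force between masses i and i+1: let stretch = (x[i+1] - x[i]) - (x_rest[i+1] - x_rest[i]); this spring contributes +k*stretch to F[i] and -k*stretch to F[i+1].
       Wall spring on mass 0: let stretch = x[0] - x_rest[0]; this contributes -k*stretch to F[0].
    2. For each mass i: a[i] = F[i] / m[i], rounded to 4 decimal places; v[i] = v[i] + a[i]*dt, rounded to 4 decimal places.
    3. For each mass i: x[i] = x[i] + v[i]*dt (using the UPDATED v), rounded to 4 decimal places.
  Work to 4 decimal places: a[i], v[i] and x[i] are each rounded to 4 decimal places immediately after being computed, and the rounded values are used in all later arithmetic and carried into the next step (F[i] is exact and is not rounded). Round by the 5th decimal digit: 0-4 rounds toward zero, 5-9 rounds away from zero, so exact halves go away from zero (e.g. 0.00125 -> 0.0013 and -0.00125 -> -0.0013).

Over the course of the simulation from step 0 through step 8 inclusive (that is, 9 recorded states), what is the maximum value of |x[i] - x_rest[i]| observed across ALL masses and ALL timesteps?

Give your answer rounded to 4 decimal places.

Step 0: x=[7.0000 13.0000 19.0000] v=[0.0000 0.0000 0.0000]
Step 1: x=[6.0000 13.0000 19.0000] v=[-2.0000 0.0000 0.0000]
Step 2: x=[6.0000 12.5000 19.0000] v=[0.0000 -1.0000 0.0000]
Step 3: x=[6.5000 12.0000 18.5000] v=[1.0000 -1.0000 -1.0000]
Step 4: x=[6.0000 12.0000 17.5000] v=[-1.0000 0.0000 -2.0000]
Step 5: x=[5.5000 11.7500 17.0000] v=[-1.0000 -0.5000 -1.0000]
Step 6: x=[5.7500 11.0000 17.2500] v=[0.5000 -1.5000 0.5000]
Step 7: x=[5.5000 10.7500 17.2500] v=[-0.5000 -0.5000 0.0000]
Step 8: x=[5.0000 11.1250 16.7500] v=[-1.0000 0.7500 -1.0000]
Max displacement = 1.2500

Answer: 1.2500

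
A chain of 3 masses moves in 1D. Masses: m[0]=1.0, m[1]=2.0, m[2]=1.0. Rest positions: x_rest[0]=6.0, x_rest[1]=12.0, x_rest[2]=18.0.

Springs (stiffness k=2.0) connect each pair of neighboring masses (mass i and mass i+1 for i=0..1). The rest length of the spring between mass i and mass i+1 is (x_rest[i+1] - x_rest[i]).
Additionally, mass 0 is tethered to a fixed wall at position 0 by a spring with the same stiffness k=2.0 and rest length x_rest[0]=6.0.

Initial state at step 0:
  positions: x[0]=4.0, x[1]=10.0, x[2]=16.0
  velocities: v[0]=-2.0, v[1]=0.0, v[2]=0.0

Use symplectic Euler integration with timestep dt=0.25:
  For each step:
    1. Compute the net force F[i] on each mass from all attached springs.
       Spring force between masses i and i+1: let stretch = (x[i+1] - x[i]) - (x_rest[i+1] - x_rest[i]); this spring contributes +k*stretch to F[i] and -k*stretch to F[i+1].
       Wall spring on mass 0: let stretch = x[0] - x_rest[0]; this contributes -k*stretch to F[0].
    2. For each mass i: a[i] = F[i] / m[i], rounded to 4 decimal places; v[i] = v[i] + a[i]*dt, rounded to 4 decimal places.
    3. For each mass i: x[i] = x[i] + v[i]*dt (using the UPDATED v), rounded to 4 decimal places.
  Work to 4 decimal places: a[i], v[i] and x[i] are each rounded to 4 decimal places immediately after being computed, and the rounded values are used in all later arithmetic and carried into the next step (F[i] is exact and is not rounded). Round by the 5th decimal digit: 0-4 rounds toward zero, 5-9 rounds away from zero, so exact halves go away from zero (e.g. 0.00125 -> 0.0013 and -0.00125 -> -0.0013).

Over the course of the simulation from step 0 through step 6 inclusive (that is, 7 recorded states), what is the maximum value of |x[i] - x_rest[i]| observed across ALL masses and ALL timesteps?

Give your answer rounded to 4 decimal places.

Step 0: x=[4.0000 10.0000 16.0000] v=[-2.0000 0.0000 0.0000]
Step 1: x=[3.7500 10.0000 16.0000] v=[-1.0000 0.0000 0.0000]
Step 2: x=[3.8125 9.9844 16.0000] v=[0.2500 -0.0625 0.0000]
Step 3: x=[4.1699 9.9590 15.9981] v=[1.4297 -0.1016 -0.0078]
Step 4: x=[4.7297 9.9492 15.9913] v=[2.2393 -0.0391 -0.0274]
Step 5: x=[5.3508 9.9909 15.9792] v=[2.4842 0.1666 -0.0485]
Step 6: x=[5.8830 10.1168 15.9685] v=[2.1289 0.5037 -0.0427]
Max displacement = 2.2500

Answer: 2.2500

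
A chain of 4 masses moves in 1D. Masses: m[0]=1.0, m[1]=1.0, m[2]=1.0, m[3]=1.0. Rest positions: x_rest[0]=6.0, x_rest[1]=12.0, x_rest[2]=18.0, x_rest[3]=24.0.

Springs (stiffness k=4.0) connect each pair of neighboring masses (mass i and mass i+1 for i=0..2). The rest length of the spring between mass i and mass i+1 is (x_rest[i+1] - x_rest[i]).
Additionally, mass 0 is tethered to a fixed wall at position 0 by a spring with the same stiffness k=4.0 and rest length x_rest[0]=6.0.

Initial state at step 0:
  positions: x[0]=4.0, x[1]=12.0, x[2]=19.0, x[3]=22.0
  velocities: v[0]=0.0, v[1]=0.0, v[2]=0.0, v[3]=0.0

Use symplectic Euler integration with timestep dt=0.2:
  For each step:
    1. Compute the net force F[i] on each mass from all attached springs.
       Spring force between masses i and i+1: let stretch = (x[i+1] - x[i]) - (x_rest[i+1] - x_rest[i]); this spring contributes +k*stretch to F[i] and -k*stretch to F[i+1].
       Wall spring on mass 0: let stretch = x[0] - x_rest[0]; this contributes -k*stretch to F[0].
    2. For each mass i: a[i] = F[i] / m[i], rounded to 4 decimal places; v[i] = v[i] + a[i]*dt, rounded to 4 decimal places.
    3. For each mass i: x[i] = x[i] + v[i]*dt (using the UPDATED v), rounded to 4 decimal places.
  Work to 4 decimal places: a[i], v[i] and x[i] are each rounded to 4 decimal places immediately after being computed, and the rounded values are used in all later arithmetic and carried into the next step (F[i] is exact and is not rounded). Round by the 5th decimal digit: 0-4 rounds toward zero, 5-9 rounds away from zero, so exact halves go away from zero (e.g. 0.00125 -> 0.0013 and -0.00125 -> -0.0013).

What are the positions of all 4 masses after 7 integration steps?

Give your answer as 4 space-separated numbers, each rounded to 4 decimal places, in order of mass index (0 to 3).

Answer: 6.0118 11.6056 17.6804 23.6174

Derivation:
Step 0: x=[4.0000 12.0000 19.0000 22.0000] v=[0.0000 0.0000 0.0000 0.0000]
Step 1: x=[4.6400 11.8400 18.3600 22.4800] v=[3.2000 -0.8000 -3.2000 2.4000]
Step 2: x=[5.6896 11.5712 17.3360 23.2608] v=[5.2480 -1.3440 -5.1200 3.9040]
Step 3: x=[6.7699 11.2837 16.3376 24.0536] v=[5.4016 -1.4374 -4.9920 3.9642]
Step 4: x=[7.4892 11.0826 15.7651 24.5719] v=[3.5967 -1.0053 -2.8623 2.5914]
Step 5: x=[7.5852 11.0558 15.8525 24.6411] v=[0.4801 -0.1340 0.4371 0.3460]
Step 6: x=[7.0229 11.2412 16.5786 24.2641] v=[-2.8116 0.9269 3.6306 -1.8849]
Step 7: x=[6.0118 11.6056 17.6804 23.6174] v=[-5.0553 1.8222 5.5091 -3.2333]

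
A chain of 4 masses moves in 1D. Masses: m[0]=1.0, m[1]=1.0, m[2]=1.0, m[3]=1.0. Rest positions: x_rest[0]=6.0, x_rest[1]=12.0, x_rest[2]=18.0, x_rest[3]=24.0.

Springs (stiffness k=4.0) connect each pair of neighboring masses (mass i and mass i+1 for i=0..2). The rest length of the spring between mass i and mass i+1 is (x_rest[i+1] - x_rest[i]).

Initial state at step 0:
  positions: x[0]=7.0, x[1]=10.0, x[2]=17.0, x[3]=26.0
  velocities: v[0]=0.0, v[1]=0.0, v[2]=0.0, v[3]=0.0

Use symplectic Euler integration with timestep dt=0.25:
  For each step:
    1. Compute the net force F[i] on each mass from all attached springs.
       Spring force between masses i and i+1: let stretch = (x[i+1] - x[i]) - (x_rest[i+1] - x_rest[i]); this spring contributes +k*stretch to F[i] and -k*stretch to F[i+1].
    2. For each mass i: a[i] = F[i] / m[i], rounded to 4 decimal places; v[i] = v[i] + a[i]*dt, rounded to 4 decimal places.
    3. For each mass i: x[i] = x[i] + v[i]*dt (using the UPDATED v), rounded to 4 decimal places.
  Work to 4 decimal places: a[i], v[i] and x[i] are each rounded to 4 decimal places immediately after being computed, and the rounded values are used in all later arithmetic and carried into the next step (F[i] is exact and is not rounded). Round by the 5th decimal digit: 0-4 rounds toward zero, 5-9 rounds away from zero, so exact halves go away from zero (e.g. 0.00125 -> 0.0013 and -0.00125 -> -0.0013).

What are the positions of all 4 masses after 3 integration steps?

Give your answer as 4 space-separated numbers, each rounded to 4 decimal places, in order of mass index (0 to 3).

Answer: 4.4375 13.5313 19.0938 22.9375

Derivation:
Step 0: x=[7.0000 10.0000 17.0000 26.0000] v=[0.0000 0.0000 0.0000 0.0000]
Step 1: x=[6.2500 11.0000 17.5000 25.2500] v=[-3.0000 4.0000 2.0000 -3.0000]
Step 2: x=[5.1875 12.4375 18.3125 24.0625] v=[-4.2500 5.7500 3.2500 -4.7500]
Step 3: x=[4.4375 13.5313 19.0938 22.9375] v=[-3.0000 4.3750 3.1250 -4.5000]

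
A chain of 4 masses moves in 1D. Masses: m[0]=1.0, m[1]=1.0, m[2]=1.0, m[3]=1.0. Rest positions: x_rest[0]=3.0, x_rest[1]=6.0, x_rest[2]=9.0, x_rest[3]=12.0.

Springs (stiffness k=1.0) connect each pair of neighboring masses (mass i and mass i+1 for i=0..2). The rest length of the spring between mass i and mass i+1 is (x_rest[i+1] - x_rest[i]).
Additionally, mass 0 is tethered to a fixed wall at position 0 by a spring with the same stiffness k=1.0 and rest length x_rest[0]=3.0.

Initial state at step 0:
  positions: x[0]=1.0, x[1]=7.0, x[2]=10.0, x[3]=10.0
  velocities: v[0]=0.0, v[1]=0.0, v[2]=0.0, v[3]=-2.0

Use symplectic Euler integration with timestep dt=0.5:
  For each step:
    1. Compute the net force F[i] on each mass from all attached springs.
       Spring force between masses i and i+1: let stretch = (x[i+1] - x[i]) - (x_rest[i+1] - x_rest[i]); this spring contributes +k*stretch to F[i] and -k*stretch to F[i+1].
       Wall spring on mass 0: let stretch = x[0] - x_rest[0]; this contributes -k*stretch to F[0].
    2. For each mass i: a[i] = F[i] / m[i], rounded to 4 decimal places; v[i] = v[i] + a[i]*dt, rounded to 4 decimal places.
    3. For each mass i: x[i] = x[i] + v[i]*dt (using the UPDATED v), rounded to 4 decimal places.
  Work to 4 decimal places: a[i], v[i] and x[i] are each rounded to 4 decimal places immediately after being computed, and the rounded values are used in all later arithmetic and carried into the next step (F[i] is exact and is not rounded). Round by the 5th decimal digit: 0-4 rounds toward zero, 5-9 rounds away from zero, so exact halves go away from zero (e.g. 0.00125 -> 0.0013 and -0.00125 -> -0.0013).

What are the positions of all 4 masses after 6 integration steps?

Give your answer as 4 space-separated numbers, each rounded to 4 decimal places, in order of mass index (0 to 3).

Answer: 1.2113 4.7642 6.9114 9.7723

Derivation:
Step 0: x=[1.0000 7.0000 10.0000 10.0000] v=[0.0000 0.0000 0.0000 -2.0000]
Step 1: x=[2.2500 6.2500 9.2500 9.7500] v=[2.5000 -1.5000 -1.5000 -0.5000]
Step 2: x=[3.9375 5.2500 7.8750 10.1250] v=[3.3750 -2.0000 -2.7500 0.7500]
Step 3: x=[4.9688 4.5781 6.4063 10.6875] v=[2.0625 -1.3438 -2.9375 1.1250]
Step 4: x=[4.6602 4.4609 5.5508 10.9297] v=[-0.6173 -0.2344 -1.7110 0.4844]
Step 5: x=[3.1367 4.6660 5.7676 10.5772] v=[-3.0471 0.4102 0.4335 -0.7051]
Step 6: x=[1.2113 4.7642 6.9114 9.7723] v=[-3.8508 0.1964 2.2875 -1.6099]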